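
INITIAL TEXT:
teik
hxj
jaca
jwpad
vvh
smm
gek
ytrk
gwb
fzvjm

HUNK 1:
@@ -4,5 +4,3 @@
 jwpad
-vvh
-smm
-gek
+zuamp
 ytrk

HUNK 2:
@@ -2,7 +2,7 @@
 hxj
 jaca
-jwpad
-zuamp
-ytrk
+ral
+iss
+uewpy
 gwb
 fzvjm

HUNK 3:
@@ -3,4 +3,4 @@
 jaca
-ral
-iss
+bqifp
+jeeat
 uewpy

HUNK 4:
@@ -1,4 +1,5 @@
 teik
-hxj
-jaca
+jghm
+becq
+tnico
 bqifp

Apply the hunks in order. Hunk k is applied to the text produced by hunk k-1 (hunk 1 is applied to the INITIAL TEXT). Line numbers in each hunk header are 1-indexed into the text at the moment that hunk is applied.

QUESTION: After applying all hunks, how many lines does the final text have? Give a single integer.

Answer: 9

Derivation:
Hunk 1: at line 4 remove [vvh,smm,gek] add [zuamp] -> 8 lines: teik hxj jaca jwpad zuamp ytrk gwb fzvjm
Hunk 2: at line 2 remove [jwpad,zuamp,ytrk] add [ral,iss,uewpy] -> 8 lines: teik hxj jaca ral iss uewpy gwb fzvjm
Hunk 3: at line 3 remove [ral,iss] add [bqifp,jeeat] -> 8 lines: teik hxj jaca bqifp jeeat uewpy gwb fzvjm
Hunk 4: at line 1 remove [hxj,jaca] add [jghm,becq,tnico] -> 9 lines: teik jghm becq tnico bqifp jeeat uewpy gwb fzvjm
Final line count: 9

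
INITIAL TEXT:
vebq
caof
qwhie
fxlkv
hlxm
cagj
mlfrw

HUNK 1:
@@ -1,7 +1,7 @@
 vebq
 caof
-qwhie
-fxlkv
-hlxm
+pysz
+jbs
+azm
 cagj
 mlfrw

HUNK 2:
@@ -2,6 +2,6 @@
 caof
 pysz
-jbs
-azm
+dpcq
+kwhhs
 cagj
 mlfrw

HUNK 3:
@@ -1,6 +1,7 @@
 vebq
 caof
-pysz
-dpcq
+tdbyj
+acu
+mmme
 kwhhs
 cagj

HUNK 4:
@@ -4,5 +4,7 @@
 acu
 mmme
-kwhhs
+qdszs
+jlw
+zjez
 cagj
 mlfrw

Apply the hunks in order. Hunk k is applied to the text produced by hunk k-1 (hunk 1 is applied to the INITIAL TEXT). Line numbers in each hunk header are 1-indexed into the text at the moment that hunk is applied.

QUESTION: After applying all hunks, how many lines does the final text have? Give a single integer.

Hunk 1: at line 1 remove [qwhie,fxlkv,hlxm] add [pysz,jbs,azm] -> 7 lines: vebq caof pysz jbs azm cagj mlfrw
Hunk 2: at line 2 remove [jbs,azm] add [dpcq,kwhhs] -> 7 lines: vebq caof pysz dpcq kwhhs cagj mlfrw
Hunk 3: at line 1 remove [pysz,dpcq] add [tdbyj,acu,mmme] -> 8 lines: vebq caof tdbyj acu mmme kwhhs cagj mlfrw
Hunk 4: at line 4 remove [kwhhs] add [qdszs,jlw,zjez] -> 10 lines: vebq caof tdbyj acu mmme qdszs jlw zjez cagj mlfrw
Final line count: 10

Answer: 10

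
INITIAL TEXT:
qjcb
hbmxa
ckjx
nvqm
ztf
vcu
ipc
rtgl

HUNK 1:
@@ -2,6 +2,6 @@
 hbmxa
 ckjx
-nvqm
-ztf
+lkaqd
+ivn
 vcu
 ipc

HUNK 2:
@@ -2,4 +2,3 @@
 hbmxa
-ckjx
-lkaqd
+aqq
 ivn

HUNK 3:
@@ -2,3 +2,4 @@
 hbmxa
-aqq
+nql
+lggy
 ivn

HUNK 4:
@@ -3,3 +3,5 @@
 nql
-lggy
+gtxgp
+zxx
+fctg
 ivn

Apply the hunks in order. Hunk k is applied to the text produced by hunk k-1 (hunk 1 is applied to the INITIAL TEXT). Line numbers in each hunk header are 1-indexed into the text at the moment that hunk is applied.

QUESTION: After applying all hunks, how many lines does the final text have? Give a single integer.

Answer: 10

Derivation:
Hunk 1: at line 2 remove [nvqm,ztf] add [lkaqd,ivn] -> 8 lines: qjcb hbmxa ckjx lkaqd ivn vcu ipc rtgl
Hunk 2: at line 2 remove [ckjx,lkaqd] add [aqq] -> 7 lines: qjcb hbmxa aqq ivn vcu ipc rtgl
Hunk 3: at line 2 remove [aqq] add [nql,lggy] -> 8 lines: qjcb hbmxa nql lggy ivn vcu ipc rtgl
Hunk 4: at line 3 remove [lggy] add [gtxgp,zxx,fctg] -> 10 lines: qjcb hbmxa nql gtxgp zxx fctg ivn vcu ipc rtgl
Final line count: 10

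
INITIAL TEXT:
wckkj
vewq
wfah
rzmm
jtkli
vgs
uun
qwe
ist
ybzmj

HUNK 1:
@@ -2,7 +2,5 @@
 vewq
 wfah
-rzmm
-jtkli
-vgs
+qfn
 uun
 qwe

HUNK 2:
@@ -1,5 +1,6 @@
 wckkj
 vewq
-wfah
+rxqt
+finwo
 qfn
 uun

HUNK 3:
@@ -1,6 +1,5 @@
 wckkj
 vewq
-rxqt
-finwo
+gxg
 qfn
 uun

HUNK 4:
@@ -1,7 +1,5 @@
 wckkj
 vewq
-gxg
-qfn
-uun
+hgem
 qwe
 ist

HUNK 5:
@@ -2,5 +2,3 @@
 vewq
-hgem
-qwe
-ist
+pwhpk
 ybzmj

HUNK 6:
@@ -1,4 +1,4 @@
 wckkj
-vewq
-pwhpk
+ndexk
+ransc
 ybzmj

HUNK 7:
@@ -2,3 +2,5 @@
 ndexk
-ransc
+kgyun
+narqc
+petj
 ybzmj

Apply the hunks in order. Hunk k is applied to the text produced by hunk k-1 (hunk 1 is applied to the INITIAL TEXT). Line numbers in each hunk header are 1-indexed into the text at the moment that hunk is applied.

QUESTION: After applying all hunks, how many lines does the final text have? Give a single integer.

Answer: 6

Derivation:
Hunk 1: at line 2 remove [rzmm,jtkli,vgs] add [qfn] -> 8 lines: wckkj vewq wfah qfn uun qwe ist ybzmj
Hunk 2: at line 1 remove [wfah] add [rxqt,finwo] -> 9 lines: wckkj vewq rxqt finwo qfn uun qwe ist ybzmj
Hunk 3: at line 1 remove [rxqt,finwo] add [gxg] -> 8 lines: wckkj vewq gxg qfn uun qwe ist ybzmj
Hunk 4: at line 1 remove [gxg,qfn,uun] add [hgem] -> 6 lines: wckkj vewq hgem qwe ist ybzmj
Hunk 5: at line 2 remove [hgem,qwe,ist] add [pwhpk] -> 4 lines: wckkj vewq pwhpk ybzmj
Hunk 6: at line 1 remove [vewq,pwhpk] add [ndexk,ransc] -> 4 lines: wckkj ndexk ransc ybzmj
Hunk 7: at line 2 remove [ransc] add [kgyun,narqc,petj] -> 6 lines: wckkj ndexk kgyun narqc petj ybzmj
Final line count: 6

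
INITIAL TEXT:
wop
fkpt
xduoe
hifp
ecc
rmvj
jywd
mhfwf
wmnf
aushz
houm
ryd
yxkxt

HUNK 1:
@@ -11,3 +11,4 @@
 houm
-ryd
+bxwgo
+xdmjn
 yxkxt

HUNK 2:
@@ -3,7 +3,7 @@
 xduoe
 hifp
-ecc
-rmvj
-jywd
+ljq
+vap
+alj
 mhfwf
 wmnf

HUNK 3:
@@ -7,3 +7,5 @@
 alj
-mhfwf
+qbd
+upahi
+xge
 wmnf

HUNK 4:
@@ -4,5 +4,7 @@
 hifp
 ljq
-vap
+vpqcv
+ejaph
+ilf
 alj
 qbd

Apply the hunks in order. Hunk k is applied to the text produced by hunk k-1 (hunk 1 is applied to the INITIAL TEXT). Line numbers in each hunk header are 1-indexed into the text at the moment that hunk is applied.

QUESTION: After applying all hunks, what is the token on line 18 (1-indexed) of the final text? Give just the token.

Answer: yxkxt

Derivation:
Hunk 1: at line 11 remove [ryd] add [bxwgo,xdmjn] -> 14 lines: wop fkpt xduoe hifp ecc rmvj jywd mhfwf wmnf aushz houm bxwgo xdmjn yxkxt
Hunk 2: at line 3 remove [ecc,rmvj,jywd] add [ljq,vap,alj] -> 14 lines: wop fkpt xduoe hifp ljq vap alj mhfwf wmnf aushz houm bxwgo xdmjn yxkxt
Hunk 3: at line 7 remove [mhfwf] add [qbd,upahi,xge] -> 16 lines: wop fkpt xduoe hifp ljq vap alj qbd upahi xge wmnf aushz houm bxwgo xdmjn yxkxt
Hunk 4: at line 4 remove [vap] add [vpqcv,ejaph,ilf] -> 18 lines: wop fkpt xduoe hifp ljq vpqcv ejaph ilf alj qbd upahi xge wmnf aushz houm bxwgo xdmjn yxkxt
Final line 18: yxkxt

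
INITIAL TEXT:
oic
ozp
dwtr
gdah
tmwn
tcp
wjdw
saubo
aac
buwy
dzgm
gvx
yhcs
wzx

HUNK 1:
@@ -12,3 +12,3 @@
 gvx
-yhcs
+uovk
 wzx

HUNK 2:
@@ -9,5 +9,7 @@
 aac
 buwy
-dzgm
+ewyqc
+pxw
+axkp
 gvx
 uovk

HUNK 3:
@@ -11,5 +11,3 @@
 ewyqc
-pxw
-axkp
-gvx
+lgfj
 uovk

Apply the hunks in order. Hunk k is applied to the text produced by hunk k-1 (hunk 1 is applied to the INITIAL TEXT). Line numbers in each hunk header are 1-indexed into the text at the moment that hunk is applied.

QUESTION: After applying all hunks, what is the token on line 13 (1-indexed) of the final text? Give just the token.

Hunk 1: at line 12 remove [yhcs] add [uovk] -> 14 lines: oic ozp dwtr gdah tmwn tcp wjdw saubo aac buwy dzgm gvx uovk wzx
Hunk 2: at line 9 remove [dzgm] add [ewyqc,pxw,axkp] -> 16 lines: oic ozp dwtr gdah tmwn tcp wjdw saubo aac buwy ewyqc pxw axkp gvx uovk wzx
Hunk 3: at line 11 remove [pxw,axkp,gvx] add [lgfj] -> 14 lines: oic ozp dwtr gdah tmwn tcp wjdw saubo aac buwy ewyqc lgfj uovk wzx
Final line 13: uovk

Answer: uovk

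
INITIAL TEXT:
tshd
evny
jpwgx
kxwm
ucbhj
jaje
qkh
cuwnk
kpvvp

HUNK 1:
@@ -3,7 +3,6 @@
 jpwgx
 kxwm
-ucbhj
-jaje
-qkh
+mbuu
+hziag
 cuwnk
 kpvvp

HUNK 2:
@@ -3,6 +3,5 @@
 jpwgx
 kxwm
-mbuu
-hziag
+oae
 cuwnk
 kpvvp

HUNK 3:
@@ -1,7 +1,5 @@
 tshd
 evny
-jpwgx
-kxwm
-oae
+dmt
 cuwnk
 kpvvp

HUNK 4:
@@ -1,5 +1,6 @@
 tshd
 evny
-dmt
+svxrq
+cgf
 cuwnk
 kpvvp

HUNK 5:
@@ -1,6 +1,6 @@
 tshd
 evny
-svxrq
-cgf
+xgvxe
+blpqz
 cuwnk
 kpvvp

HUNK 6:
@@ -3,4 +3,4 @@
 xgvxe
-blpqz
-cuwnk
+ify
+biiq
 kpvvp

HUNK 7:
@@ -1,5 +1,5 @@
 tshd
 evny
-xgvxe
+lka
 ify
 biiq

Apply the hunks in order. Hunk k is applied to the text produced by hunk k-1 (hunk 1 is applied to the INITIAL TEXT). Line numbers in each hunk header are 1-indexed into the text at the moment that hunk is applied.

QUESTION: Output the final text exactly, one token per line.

Answer: tshd
evny
lka
ify
biiq
kpvvp

Derivation:
Hunk 1: at line 3 remove [ucbhj,jaje,qkh] add [mbuu,hziag] -> 8 lines: tshd evny jpwgx kxwm mbuu hziag cuwnk kpvvp
Hunk 2: at line 3 remove [mbuu,hziag] add [oae] -> 7 lines: tshd evny jpwgx kxwm oae cuwnk kpvvp
Hunk 3: at line 1 remove [jpwgx,kxwm,oae] add [dmt] -> 5 lines: tshd evny dmt cuwnk kpvvp
Hunk 4: at line 1 remove [dmt] add [svxrq,cgf] -> 6 lines: tshd evny svxrq cgf cuwnk kpvvp
Hunk 5: at line 1 remove [svxrq,cgf] add [xgvxe,blpqz] -> 6 lines: tshd evny xgvxe blpqz cuwnk kpvvp
Hunk 6: at line 3 remove [blpqz,cuwnk] add [ify,biiq] -> 6 lines: tshd evny xgvxe ify biiq kpvvp
Hunk 7: at line 1 remove [xgvxe] add [lka] -> 6 lines: tshd evny lka ify biiq kpvvp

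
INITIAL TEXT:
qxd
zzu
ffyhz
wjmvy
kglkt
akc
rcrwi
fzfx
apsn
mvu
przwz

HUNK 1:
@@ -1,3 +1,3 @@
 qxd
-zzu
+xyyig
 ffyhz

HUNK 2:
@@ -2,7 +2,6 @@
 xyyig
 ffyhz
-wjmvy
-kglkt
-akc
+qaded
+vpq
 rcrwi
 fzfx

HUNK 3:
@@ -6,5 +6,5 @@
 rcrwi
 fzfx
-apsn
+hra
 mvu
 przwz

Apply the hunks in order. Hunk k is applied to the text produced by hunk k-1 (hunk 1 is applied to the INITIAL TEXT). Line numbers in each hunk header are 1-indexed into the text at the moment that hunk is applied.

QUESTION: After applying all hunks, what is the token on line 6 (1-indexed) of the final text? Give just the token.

Answer: rcrwi

Derivation:
Hunk 1: at line 1 remove [zzu] add [xyyig] -> 11 lines: qxd xyyig ffyhz wjmvy kglkt akc rcrwi fzfx apsn mvu przwz
Hunk 2: at line 2 remove [wjmvy,kglkt,akc] add [qaded,vpq] -> 10 lines: qxd xyyig ffyhz qaded vpq rcrwi fzfx apsn mvu przwz
Hunk 3: at line 6 remove [apsn] add [hra] -> 10 lines: qxd xyyig ffyhz qaded vpq rcrwi fzfx hra mvu przwz
Final line 6: rcrwi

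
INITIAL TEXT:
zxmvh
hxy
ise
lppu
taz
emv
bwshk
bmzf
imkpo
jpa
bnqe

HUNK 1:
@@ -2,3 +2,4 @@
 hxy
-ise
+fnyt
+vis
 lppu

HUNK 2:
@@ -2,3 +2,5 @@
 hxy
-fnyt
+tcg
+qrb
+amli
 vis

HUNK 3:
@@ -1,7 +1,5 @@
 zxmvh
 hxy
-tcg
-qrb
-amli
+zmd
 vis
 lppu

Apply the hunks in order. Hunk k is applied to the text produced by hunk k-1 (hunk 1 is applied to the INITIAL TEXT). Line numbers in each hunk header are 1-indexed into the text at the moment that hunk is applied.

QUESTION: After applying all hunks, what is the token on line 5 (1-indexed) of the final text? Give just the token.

Hunk 1: at line 2 remove [ise] add [fnyt,vis] -> 12 lines: zxmvh hxy fnyt vis lppu taz emv bwshk bmzf imkpo jpa bnqe
Hunk 2: at line 2 remove [fnyt] add [tcg,qrb,amli] -> 14 lines: zxmvh hxy tcg qrb amli vis lppu taz emv bwshk bmzf imkpo jpa bnqe
Hunk 3: at line 1 remove [tcg,qrb,amli] add [zmd] -> 12 lines: zxmvh hxy zmd vis lppu taz emv bwshk bmzf imkpo jpa bnqe
Final line 5: lppu

Answer: lppu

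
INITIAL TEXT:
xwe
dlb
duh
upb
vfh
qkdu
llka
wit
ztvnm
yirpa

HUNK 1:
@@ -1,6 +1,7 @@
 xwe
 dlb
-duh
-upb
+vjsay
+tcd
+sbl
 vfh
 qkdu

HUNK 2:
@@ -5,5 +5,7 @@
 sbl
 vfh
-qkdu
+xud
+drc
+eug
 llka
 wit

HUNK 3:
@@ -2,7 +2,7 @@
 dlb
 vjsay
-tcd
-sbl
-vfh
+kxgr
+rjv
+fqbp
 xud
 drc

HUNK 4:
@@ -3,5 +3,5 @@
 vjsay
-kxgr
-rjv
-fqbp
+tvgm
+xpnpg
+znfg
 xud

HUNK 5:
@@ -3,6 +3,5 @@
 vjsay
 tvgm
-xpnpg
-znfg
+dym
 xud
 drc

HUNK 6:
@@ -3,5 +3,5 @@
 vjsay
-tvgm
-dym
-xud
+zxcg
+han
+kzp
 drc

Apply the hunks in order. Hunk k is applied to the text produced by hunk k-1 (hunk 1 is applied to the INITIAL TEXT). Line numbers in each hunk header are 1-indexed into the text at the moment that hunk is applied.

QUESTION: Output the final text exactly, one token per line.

Answer: xwe
dlb
vjsay
zxcg
han
kzp
drc
eug
llka
wit
ztvnm
yirpa

Derivation:
Hunk 1: at line 1 remove [duh,upb] add [vjsay,tcd,sbl] -> 11 lines: xwe dlb vjsay tcd sbl vfh qkdu llka wit ztvnm yirpa
Hunk 2: at line 5 remove [qkdu] add [xud,drc,eug] -> 13 lines: xwe dlb vjsay tcd sbl vfh xud drc eug llka wit ztvnm yirpa
Hunk 3: at line 2 remove [tcd,sbl,vfh] add [kxgr,rjv,fqbp] -> 13 lines: xwe dlb vjsay kxgr rjv fqbp xud drc eug llka wit ztvnm yirpa
Hunk 4: at line 3 remove [kxgr,rjv,fqbp] add [tvgm,xpnpg,znfg] -> 13 lines: xwe dlb vjsay tvgm xpnpg znfg xud drc eug llka wit ztvnm yirpa
Hunk 5: at line 3 remove [xpnpg,znfg] add [dym] -> 12 lines: xwe dlb vjsay tvgm dym xud drc eug llka wit ztvnm yirpa
Hunk 6: at line 3 remove [tvgm,dym,xud] add [zxcg,han,kzp] -> 12 lines: xwe dlb vjsay zxcg han kzp drc eug llka wit ztvnm yirpa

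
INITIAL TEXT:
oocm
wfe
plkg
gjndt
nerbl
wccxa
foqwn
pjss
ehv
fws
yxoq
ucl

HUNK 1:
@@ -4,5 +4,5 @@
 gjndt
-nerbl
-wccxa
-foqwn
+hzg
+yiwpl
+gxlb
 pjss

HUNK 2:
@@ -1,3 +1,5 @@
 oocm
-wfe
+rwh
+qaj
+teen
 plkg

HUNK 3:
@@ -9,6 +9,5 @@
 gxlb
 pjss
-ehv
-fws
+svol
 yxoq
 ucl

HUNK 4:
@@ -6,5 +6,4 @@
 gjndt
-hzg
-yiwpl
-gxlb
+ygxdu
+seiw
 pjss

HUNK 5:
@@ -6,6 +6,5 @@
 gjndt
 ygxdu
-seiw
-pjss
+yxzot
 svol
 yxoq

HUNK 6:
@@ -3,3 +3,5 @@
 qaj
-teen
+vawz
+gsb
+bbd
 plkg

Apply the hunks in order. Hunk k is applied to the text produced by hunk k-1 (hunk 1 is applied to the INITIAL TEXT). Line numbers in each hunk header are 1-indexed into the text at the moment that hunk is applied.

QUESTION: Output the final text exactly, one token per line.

Answer: oocm
rwh
qaj
vawz
gsb
bbd
plkg
gjndt
ygxdu
yxzot
svol
yxoq
ucl

Derivation:
Hunk 1: at line 4 remove [nerbl,wccxa,foqwn] add [hzg,yiwpl,gxlb] -> 12 lines: oocm wfe plkg gjndt hzg yiwpl gxlb pjss ehv fws yxoq ucl
Hunk 2: at line 1 remove [wfe] add [rwh,qaj,teen] -> 14 lines: oocm rwh qaj teen plkg gjndt hzg yiwpl gxlb pjss ehv fws yxoq ucl
Hunk 3: at line 9 remove [ehv,fws] add [svol] -> 13 lines: oocm rwh qaj teen plkg gjndt hzg yiwpl gxlb pjss svol yxoq ucl
Hunk 4: at line 6 remove [hzg,yiwpl,gxlb] add [ygxdu,seiw] -> 12 lines: oocm rwh qaj teen plkg gjndt ygxdu seiw pjss svol yxoq ucl
Hunk 5: at line 6 remove [seiw,pjss] add [yxzot] -> 11 lines: oocm rwh qaj teen plkg gjndt ygxdu yxzot svol yxoq ucl
Hunk 6: at line 3 remove [teen] add [vawz,gsb,bbd] -> 13 lines: oocm rwh qaj vawz gsb bbd plkg gjndt ygxdu yxzot svol yxoq ucl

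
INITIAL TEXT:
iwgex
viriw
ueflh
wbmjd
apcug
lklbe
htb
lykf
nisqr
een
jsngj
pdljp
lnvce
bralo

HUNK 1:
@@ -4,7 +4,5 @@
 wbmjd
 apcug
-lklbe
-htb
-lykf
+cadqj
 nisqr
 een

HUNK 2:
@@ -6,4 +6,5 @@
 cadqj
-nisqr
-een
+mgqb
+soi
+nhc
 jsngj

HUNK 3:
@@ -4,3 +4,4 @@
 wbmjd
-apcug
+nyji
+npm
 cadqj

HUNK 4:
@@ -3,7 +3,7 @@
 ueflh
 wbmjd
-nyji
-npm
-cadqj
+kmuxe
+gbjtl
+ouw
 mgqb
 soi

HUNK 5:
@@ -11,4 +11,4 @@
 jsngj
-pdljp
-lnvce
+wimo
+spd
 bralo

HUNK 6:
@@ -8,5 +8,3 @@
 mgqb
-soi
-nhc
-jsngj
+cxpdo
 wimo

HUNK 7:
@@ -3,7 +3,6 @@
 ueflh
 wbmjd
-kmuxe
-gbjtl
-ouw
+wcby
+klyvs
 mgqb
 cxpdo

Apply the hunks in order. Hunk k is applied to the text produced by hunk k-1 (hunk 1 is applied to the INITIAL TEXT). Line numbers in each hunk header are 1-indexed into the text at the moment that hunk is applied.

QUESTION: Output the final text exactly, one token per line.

Answer: iwgex
viriw
ueflh
wbmjd
wcby
klyvs
mgqb
cxpdo
wimo
spd
bralo

Derivation:
Hunk 1: at line 4 remove [lklbe,htb,lykf] add [cadqj] -> 12 lines: iwgex viriw ueflh wbmjd apcug cadqj nisqr een jsngj pdljp lnvce bralo
Hunk 2: at line 6 remove [nisqr,een] add [mgqb,soi,nhc] -> 13 lines: iwgex viriw ueflh wbmjd apcug cadqj mgqb soi nhc jsngj pdljp lnvce bralo
Hunk 3: at line 4 remove [apcug] add [nyji,npm] -> 14 lines: iwgex viriw ueflh wbmjd nyji npm cadqj mgqb soi nhc jsngj pdljp lnvce bralo
Hunk 4: at line 3 remove [nyji,npm,cadqj] add [kmuxe,gbjtl,ouw] -> 14 lines: iwgex viriw ueflh wbmjd kmuxe gbjtl ouw mgqb soi nhc jsngj pdljp lnvce bralo
Hunk 5: at line 11 remove [pdljp,lnvce] add [wimo,spd] -> 14 lines: iwgex viriw ueflh wbmjd kmuxe gbjtl ouw mgqb soi nhc jsngj wimo spd bralo
Hunk 6: at line 8 remove [soi,nhc,jsngj] add [cxpdo] -> 12 lines: iwgex viriw ueflh wbmjd kmuxe gbjtl ouw mgqb cxpdo wimo spd bralo
Hunk 7: at line 3 remove [kmuxe,gbjtl,ouw] add [wcby,klyvs] -> 11 lines: iwgex viriw ueflh wbmjd wcby klyvs mgqb cxpdo wimo spd bralo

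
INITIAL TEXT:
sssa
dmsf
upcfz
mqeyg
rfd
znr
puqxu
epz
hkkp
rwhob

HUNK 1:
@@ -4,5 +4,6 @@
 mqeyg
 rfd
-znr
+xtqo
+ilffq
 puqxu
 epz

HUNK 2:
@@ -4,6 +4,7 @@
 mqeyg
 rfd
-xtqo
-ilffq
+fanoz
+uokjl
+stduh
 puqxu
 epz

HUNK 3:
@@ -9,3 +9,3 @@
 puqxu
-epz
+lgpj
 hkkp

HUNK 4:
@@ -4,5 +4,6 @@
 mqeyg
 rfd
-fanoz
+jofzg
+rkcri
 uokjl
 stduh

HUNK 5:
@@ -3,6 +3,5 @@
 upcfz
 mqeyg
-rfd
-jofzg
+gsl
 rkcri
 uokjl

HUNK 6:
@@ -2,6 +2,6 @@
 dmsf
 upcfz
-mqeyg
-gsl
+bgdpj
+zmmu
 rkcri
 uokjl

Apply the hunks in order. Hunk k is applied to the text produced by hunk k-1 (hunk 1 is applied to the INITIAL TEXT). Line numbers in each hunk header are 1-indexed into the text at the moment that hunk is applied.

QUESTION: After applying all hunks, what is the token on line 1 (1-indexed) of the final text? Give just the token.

Answer: sssa

Derivation:
Hunk 1: at line 4 remove [znr] add [xtqo,ilffq] -> 11 lines: sssa dmsf upcfz mqeyg rfd xtqo ilffq puqxu epz hkkp rwhob
Hunk 2: at line 4 remove [xtqo,ilffq] add [fanoz,uokjl,stduh] -> 12 lines: sssa dmsf upcfz mqeyg rfd fanoz uokjl stduh puqxu epz hkkp rwhob
Hunk 3: at line 9 remove [epz] add [lgpj] -> 12 lines: sssa dmsf upcfz mqeyg rfd fanoz uokjl stduh puqxu lgpj hkkp rwhob
Hunk 4: at line 4 remove [fanoz] add [jofzg,rkcri] -> 13 lines: sssa dmsf upcfz mqeyg rfd jofzg rkcri uokjl stduh puqxu lgpj hkkp rwhob
Hunk 5: at line 3 remove [rfd,jofzg] add [gsl] -> 12 lines: sssa dmsf upcfz mqeyg gsl rkcri uokjl stduh puqxu lgpj hkkp rwhob
Hunk 6: at line 2 remove [mqeyg,gsl] add [bgdpj,zmmu] -> 12 lines: sssa dmsf upcfz bgdpj zmmu rkcri uokjl stduh puqxu lgpj hkkp rwhob
Final line 1: sssa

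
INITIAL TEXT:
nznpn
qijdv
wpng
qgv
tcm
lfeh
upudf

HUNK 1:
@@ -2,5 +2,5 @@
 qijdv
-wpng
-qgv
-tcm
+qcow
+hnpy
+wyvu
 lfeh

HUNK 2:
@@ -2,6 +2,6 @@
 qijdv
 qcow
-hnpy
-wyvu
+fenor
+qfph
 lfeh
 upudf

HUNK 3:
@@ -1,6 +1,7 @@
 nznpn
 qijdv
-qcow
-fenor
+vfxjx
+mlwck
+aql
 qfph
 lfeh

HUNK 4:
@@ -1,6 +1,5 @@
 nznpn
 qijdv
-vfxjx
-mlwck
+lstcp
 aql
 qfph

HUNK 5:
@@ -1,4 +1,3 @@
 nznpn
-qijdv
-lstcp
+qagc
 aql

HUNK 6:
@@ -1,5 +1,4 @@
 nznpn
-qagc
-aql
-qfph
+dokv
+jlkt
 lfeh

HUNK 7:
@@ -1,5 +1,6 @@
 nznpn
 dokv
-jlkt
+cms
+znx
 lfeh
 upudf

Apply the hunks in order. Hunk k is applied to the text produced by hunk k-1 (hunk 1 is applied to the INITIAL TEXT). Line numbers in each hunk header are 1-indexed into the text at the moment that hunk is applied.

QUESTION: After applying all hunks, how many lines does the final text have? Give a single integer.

Hunk 1: at line 2 remove [wpng,qgv,tcm] add [qcow,hnpy,wyvu] -> 7 lines: nznpn qijdv qcow hnpy wyvu lfeh upudf
Hunk 2: at line 2 remove [hnpy,wyvu] add [fenor,qfph] -> 7 lines: nznpn qijdv qcow fenor qfph lfeh upudf
Hunk 3: at line 1 remove [qcow,fenor] add [vfxjx,mlwck,aql] -> 8 lines: nznpn qijdv vfxjx mlwck aql qfph lfeh upudf
Hunk 4: at line 1 remove [vfxjx,mlwck] add [lstcp] -> 7 lines: nznpn qijdv lstcp aql qfph lfeh upudf
Hunk 5: at line 1 remove [qijdv,lstcp] add [qagc] -> 6 lines: nznpn qagc aql qfph lfeh upudf
Hunk 6: at line 1 remove [qagc,aql,qfph] add [dokv,jlkt] -> 5 lines: nznpn dokv jlkt lfeh upudf
Hunk 7: at line 1 remove [jlkt] add [cms,znx] -> 6 lines: nznpn dokv cms znx lfeh upudf
Final line count: 6

Answer: 6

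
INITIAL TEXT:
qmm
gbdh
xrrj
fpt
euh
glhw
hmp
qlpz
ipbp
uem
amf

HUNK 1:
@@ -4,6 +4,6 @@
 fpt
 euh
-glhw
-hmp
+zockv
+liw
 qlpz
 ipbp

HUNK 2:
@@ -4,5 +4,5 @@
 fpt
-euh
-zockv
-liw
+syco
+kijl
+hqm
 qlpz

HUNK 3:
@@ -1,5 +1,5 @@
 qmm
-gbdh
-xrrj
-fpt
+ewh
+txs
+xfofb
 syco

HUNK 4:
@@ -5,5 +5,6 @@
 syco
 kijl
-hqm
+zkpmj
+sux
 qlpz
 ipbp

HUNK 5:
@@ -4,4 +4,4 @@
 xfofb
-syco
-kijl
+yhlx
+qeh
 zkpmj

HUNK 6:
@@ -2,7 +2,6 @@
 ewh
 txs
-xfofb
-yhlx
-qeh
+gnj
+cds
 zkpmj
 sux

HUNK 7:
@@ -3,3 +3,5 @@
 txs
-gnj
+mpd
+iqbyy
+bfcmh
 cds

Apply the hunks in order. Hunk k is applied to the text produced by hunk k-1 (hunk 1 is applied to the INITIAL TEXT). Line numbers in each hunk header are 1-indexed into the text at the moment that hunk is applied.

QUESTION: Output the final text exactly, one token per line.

Hunk 1: at line 4 remove [glhw,hmp] add [zockv,liw] -> 11 lines: qmm gbdh xrrj fpt euh zockv liw qlpz ipbp uem amf
Hunk 2: at line 4 remove [euh,zockv,liw] add [syco,kijl,hqm] -> 11 lines: qmm gbdh xrrj fpt syco kijl hqm qlpz ipbp uem amf
Hunk 3: at line 1 remove [gbdh,xrrj,fpt] add [ewh,txs,xfofb] -> 11 lines: qmm ewh txs xfofb syco kijl hqm qlpz ipbp uem amf
Hunk 4: at line 5 remove [hqm] add [zkpmj,sux] -> 12 lines: qmm ewh txs xfofb syco kijl zkpmj sux qlpz ipbp uem amf
Hunk 5: at line 4 remove [syco,kijl] add [yhlx,qeh] -> 12 lines: qmm ewh txs xfofb yhlx qeh zkpmj sux qlpz ipbp uem amf
Hunk 6: at line 2 remove [xfofb,yhlx,qeh] add [gnj,cds] -> 11 lines: qmm ewh txs gnj cds zkpmj sux qlpz ipbp uem amf
Hunk 7: at line 3 remove [gnj] add [mpd,iqbyy,bfcmh] -> 13 lines: qmm ewh txs mpd iqbyy bfcmh cds zkpmj sux qlpz ipbp uem amf

Answer: qmm
ewh
txs
mpd
iqbyy
bfcmh
cds
zkpmj
sux
qlpz
ipbp
uem
amf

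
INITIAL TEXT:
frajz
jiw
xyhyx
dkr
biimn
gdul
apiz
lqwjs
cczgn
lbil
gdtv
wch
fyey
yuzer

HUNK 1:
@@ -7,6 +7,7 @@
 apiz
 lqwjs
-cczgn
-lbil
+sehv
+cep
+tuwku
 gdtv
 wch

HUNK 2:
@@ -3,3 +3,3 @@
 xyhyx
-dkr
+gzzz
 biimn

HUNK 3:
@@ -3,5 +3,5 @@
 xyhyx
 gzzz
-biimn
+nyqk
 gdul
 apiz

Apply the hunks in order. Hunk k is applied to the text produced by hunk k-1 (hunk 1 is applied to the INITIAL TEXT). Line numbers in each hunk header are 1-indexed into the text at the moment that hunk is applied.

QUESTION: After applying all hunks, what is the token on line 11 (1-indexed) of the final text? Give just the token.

Answer: tuwku

Derivation:
Hunk 1: at line 7 remove [cczgn,lbil] add [sehv,cep,tuwku] -> 15 lines: frajz jiw xyhyx dkr biimn gdul apiz lqwjs sehv cep tuwku gdtv wch fyey yuzer
Hunk 2: at line 3 remove [dkr] add [gzzz] -> 15 lines: frajz jiw xyhyx gzzz biimn gdul apiz lqwjs sehv cep tuwku gdtv wch fyey yuzer
Hunk 3: at line 3 remove [biimn] add [nyqk] -> 15 lines: frajz jiw xyhyx gzzz nyqk gdul apiz lqwjs sehv cep tuwku gdtv wch fyey yuzer
Final line 11: tuwku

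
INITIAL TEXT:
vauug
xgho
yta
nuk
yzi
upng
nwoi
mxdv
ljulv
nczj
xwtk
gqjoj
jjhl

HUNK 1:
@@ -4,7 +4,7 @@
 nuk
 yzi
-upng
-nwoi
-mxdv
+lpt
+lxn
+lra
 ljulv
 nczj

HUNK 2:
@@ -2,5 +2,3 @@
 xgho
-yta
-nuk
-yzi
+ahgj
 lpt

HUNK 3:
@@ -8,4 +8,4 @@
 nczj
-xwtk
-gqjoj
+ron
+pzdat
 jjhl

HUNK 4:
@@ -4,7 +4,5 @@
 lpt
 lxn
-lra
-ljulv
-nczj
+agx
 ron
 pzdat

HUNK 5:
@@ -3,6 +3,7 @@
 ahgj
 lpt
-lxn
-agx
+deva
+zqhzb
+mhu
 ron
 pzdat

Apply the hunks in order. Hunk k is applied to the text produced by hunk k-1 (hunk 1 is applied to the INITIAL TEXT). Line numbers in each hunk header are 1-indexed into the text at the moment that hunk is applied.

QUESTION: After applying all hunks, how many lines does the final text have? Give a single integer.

Answer: 10

Derivation:
Hunk 1: at line 4 remove [upng,nwoi,mxdv] add [lpt,lxn,lra] -> 13 lines: vauug xgho yta nuk yzi lpt lxn lra ljulv nczj xwtk gqjoj jjhl
Hunk 2: at line 2 remove [yta,nuk,yzi] add [ahgj] -> 11 lines: vauug xgho ahgj lpt lxn lra ljulv nczj xwtk gqjoj jjhl
Hunk 3: at line 8 remove [xwtk,gqjoj] add [ron,pzdat] -> 11 lines: vauug xgho ahgj lpt lxn lra ljulv nczj ron pzdat jjhl
Hunk 4: at line 4 remove [lra,ljulv,nczj] add [agx] -> 9 lines: vauug xgho ahgj lpt lxn agx ron pzdat jjhl
Hunk 5: at line 3 remove [lxn,agx] add [deva,zqhzb,mhu] -> 10 lines: vauug xgho ahgj lpt deva zqhzb mhu ron pzdat jjhl
Final line count: 10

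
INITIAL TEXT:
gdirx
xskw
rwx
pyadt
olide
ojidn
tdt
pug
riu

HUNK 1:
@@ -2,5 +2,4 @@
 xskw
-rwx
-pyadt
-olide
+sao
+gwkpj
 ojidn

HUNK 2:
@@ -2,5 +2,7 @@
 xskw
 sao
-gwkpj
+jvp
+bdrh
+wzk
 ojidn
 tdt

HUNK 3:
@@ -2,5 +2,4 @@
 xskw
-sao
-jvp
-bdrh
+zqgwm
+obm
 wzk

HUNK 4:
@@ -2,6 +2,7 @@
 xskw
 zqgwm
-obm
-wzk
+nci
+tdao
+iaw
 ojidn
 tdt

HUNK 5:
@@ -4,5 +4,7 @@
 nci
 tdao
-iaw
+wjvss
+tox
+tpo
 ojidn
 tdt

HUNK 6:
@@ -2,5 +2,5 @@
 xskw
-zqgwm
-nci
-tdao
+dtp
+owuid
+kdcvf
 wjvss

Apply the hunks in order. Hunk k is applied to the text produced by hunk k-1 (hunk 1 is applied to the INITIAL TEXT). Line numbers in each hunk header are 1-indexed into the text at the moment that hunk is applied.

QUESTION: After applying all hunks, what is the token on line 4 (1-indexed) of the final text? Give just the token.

Hunk 1: at line 2 remove [rwx,pyadt,olide] add [sao,gwkpj] -> 8 lines: gdirx xskw sao gwkpj ojidn tdt pug riu
Hunk 2: at line 2 remove [gwkpj] add [jvp,bdrh,wzk] -> 10 lines: gdirx xskw sao jvp bdrh wzk ojidn tdt pug riu
Hunk 3: at line 2 remove [sao,jvp,bdrh] add [zqgwm,obm] -> 9 lines: gdirx xskw zqgwm obm wzk ojidn tdt pug riu
Hunk 4: at line 2 remove [obm,wzk] add [nci,tdao,iaw] -> 10 lines: gdirx xskw zqgwm nci tdao iaw ojidn tdt pug riu
Hunk 5: at line 4 remove [iaw] add [wjvss,tox,tpo] -> 12 lines: gdirx xskw zqgwm nci tdao wjvss tox tpo ojidn tdt pug riu
Hunk 6: at line 2 remove [zqgwm,nci,tdao] add [dtp,owuid,kdcvf] -> 12 lines: gdirx xskw dtp owuid kdcvf wjvss tox tpo ojidn tdt pug riu
Final line 4: owuid

Answer: owuid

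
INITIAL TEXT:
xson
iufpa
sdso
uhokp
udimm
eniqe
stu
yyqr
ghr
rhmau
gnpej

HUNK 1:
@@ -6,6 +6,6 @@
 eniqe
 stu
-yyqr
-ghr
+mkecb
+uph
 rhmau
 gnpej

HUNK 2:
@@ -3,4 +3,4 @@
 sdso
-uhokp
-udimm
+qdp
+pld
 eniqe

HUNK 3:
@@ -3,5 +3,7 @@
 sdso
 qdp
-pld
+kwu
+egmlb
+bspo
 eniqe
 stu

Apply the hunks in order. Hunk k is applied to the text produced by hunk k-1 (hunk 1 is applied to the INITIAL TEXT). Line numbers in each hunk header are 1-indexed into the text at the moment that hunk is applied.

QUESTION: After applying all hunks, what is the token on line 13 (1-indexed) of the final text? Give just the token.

Hunk 1: at line 6 remove [yyqr,ghr] add [mkecb,uph] -> 11 lines: xson iufpa sdso uhokp udimm eniqe stu mkecb uph rhmau gnpej
Hunk 2: at line 3 remove [uhokp,udimm] add [qdp,pld] -> 11 lines: xson iufpa sdso qdp pld eniqe stu mkecb uph rhmau gnpej
Hunk 3: at line 3 remove [pld] add [kwu,egmlb,bspo] -> 13 lines: xson iufpa sdso qdp kwu egmlb bspo eniqe stu mkecb uph rhmau gnpej
Final line 13: gnpej

Answer: gnpej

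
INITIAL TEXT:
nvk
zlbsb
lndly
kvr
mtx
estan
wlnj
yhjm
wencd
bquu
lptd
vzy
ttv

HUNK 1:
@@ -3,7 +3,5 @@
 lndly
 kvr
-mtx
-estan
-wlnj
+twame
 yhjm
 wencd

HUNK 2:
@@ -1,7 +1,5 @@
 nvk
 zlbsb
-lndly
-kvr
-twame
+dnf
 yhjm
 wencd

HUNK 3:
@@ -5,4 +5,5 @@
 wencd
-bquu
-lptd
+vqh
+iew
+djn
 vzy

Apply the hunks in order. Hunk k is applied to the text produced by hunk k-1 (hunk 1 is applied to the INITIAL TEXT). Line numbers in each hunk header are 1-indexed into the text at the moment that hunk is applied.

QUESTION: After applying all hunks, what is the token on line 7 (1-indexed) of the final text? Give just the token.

Hunk 1: at line 3 remove [mtx,estan,wlnj] add [twame] -> 11 lines: nvk zlbsb lndly kvr twame yhjm wencd bquu lptd vzy ttv
Hunk 2: at line 1 remove [lndly,kvr,twame] add [dnf] -> 9 lines: nvk zlbsb dnf yhjm wencd bquu lptd vzy ttv
Hunk 3: at line 5 remove [bquu,lptd] add [vqh,iew,djn] -> 10 lines: nvk zlbsb dnf yhjm wencd vqh iew djn vzy ttv
Final line 7: iew

Answer: iew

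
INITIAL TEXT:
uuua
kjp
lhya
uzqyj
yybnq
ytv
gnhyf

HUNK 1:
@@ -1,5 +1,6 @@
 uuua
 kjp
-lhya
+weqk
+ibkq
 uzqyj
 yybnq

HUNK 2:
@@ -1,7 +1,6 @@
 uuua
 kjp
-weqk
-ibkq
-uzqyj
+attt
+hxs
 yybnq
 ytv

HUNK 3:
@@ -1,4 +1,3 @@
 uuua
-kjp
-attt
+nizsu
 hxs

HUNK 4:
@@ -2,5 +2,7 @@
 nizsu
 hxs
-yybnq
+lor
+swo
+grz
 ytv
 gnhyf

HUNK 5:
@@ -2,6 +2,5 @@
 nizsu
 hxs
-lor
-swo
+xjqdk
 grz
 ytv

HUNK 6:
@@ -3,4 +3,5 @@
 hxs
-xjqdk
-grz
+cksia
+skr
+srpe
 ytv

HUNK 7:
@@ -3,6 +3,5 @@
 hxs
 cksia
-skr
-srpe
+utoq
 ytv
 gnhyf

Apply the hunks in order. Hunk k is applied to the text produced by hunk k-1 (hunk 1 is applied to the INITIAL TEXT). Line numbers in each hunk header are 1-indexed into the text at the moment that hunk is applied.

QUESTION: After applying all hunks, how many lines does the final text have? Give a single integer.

Hunk 1: at line 1 remove [lhya] add [weqk,ibkq] -> 8 lines: uuua kjp weqk ibkq uzqyj yybnq ytv gnhyf
Hunk 2: at line 1 remove [weqk,ibkq,uzqyj] add [attt,hxs] -> 7 lines: uuua kjp attt hxs yybnq ytv gnhyf
Hunk 3: at line 1 remove [kjp,attt] add [nizsu] -> 6 lines: uuua nizsu hxs yybnq ytv gnhyf
Hunk 4: at line 2 remove [yybnq] add [lor,swo,grz] -> 8 lines: uuua nizsu hxs lor swo grz ytv gnhyf
Hunk 5: at line 2 remove [lor,swo] add [xjqdk] -> 7 lines: uuua nizsu hxs xjqdk grz ytv gnhyf
Hunk 6: at line 3 remove [xjqdk,grz] add [cksia,skr,srpe] -> 8 lines: uuua nizsu hxs cksia skr srpe ytv gnhyf
Hunk 7: at line 3 remove [skr,srpe] add [utoq] -> 7 lines: uuua nizsu hxs cksia utoq ytv gnhyf
Final line count: 7

Answer: 7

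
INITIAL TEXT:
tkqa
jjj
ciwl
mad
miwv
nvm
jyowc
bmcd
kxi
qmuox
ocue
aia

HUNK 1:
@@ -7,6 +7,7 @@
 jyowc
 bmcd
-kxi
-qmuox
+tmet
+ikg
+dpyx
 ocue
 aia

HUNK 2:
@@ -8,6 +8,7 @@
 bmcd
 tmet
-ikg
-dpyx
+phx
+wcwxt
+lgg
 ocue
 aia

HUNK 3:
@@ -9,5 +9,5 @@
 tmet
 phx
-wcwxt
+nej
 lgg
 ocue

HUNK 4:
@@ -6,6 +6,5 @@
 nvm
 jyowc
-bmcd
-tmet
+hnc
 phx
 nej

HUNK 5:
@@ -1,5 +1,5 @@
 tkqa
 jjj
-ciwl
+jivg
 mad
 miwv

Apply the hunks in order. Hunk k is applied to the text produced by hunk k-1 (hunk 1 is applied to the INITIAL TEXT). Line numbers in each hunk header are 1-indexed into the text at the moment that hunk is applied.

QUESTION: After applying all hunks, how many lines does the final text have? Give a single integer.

Hunk 1: at line 7 remove [kxi,qmuox] add [tmet,ikg,dpyx] -> 13 lines: tkqa jjj ciwl mad miwv nvm jyowc bmcd tmet ikg dpyx ocue aia
Hunk 2: at line 8 remove [ikg,dpyx] add [phx,wcwxt,lgg] -> 14 lines: tkqa jjj ciwl mad miwv nvm jyowc bmcd tmet phx wcwxt lgg ocue aia
Hunk 3: at line 9 remove [wcwxt] add [nej] -> 14 lines: tkqa jjj ciwl mad miwv nvm jyowc bmcd tmet phx nej lgg ocue aia
Hunk 4: at line 6 remove [bmcd,tmet] add [hnc] -> 13 lines: tkqa jjj ciwl mad miwv nvm jyowc hnc phx nej lgg ocue aia
Hunk 5: at line 1 remove [ciwl] add [jivg] -> 13 lines: tkqa jjj jivg mad miwv nvm jyowc hnc phx nej lgg ocue aia
Final line count: 13

Answer: 13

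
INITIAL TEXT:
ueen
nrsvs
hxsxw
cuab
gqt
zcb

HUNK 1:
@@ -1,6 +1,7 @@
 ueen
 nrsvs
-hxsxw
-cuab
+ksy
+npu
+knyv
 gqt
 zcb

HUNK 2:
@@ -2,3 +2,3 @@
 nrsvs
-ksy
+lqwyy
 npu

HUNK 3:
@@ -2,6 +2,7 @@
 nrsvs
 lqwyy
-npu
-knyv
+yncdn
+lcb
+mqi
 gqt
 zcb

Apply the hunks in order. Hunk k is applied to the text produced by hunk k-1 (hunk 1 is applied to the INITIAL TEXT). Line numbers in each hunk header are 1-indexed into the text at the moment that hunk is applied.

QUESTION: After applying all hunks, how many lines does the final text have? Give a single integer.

Answer: 8

Derivation:
Hunk 1: at line 1 remove [hxsxw,cuab] add [ksy,npu,knyv] -> 7 lines: ueen nrsvs ksy npu knyv gqt zcb
Hunk 2: at line 2 remove [ksy] add [lqwyy] -> 7 lines: ueen nrsvs lqwyy npu knyv gqt zcb
Hunk 3: at line 2 remove [npu,knyv] add [yncdn,lcb,mqi] -> 8 lines: ueen nrsvs lqwyy yncdn lcb mqi gqt zcb
Final line count: 8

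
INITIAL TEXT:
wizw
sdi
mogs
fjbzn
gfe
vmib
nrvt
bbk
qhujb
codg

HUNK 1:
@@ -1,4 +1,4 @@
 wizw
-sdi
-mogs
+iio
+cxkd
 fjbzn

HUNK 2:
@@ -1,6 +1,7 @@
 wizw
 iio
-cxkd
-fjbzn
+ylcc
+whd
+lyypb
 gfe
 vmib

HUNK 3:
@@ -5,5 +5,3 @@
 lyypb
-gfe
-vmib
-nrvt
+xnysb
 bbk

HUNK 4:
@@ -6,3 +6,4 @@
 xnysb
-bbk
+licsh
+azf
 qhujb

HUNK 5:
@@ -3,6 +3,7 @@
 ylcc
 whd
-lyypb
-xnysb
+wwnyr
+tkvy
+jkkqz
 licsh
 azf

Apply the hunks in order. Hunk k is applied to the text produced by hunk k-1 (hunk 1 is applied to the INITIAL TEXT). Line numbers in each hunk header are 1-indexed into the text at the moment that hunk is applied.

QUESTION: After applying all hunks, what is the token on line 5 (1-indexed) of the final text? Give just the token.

Answer: wwnyr

Derivation:
Hunk 1: at line 1 remove [sdi,mogs] add [iio,cxkd] -> 10 lines: wizw iio cxkd fjbzn gfe vmib nrvt bbk qhujb codg
Hunk 2: at line 1 remove [cxkd,fjbzn] add [ylcc,whd,lyypb] -> 11 lines: wizw iio ylcc whd lyypb gfe vmib nrvt bbk qhujb codg
Hunk 3: at line 5 remove [gfe,vmib,nrvt] add [xnysb] -> 9 lines: wizw iio ylcc whd lyypb xnysb bbk qhujb codg
Hunk 4: at line 6 remove [bbk] add [licsh,azf] -> 10 lines: wizw iio ylcc whd lyypb xnysb licsh azf qhujb codg
Hunk 5: at line 3 remove [lyypb,xnysb] add [wwnyr,tkvy,jkkqz] -> 11 lines: wizw iio ylcc whd wwnyr tkvy jkkqz licsh azf qhujb codg
Final line 5: wwnyr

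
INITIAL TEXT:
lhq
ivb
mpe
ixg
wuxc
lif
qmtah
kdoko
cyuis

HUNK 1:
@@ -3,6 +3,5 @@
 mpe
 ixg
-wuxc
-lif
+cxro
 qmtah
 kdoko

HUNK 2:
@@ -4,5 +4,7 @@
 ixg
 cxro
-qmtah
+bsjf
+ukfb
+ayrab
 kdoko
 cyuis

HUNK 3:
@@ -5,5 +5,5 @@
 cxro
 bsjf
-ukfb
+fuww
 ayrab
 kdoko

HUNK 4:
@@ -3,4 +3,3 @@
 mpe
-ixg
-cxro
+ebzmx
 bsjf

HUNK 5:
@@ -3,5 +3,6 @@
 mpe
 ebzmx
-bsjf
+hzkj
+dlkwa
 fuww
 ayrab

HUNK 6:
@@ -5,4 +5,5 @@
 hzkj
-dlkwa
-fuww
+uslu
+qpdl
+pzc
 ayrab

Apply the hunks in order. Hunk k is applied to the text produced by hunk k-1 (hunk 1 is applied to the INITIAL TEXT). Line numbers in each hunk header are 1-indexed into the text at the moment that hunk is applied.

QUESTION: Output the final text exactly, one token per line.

Hunk 1: at line 3 remove [wuxc,lif] add [cxro] -> 8 lines: lhq ivb mpe ixg cxro qmtah kdoko cyuis
Hunk 2: at line 4 remove [qmtah] add [bsjf,ukfb,ayrab] -> 10 lines: lhq ivb mpe ixg cxro bsjf ukfb ayrab kdoko cyuis
Hunk 3: at line 5 remove [ukfb] add [fuww] -> 10 lines: lhq ivb mpe ixg cxro bsjf fuww ayrab kdoko cyuis
Hunk 4: at line 3 remove [ixg,cxro] add [ebzmx] -> 9 lines: lhq ivb mpe ebzmx bsjf fuww ayrab kdoko cyuis
Hunk 5: at line 3 remove [bsjf] add [hzkj,dlkwa] -> 10 lines: lhq ivb mpe ebzmx hzkj dlkwa fuww ayrab kdoko cyuis
Hunk 6: at line 5 remove [dlkwa,fuww] add [uslu,qpdl,pzc] -> 11 lines: lhq ivb mpe ebzmx hzkj uslu qpdl pzc ayrab kdoko cyuis

Answer: lhq
ivb
mpe
ebzmx
hzkj
uslu
qpdl
pzc
ayrab
kdoko
cyuis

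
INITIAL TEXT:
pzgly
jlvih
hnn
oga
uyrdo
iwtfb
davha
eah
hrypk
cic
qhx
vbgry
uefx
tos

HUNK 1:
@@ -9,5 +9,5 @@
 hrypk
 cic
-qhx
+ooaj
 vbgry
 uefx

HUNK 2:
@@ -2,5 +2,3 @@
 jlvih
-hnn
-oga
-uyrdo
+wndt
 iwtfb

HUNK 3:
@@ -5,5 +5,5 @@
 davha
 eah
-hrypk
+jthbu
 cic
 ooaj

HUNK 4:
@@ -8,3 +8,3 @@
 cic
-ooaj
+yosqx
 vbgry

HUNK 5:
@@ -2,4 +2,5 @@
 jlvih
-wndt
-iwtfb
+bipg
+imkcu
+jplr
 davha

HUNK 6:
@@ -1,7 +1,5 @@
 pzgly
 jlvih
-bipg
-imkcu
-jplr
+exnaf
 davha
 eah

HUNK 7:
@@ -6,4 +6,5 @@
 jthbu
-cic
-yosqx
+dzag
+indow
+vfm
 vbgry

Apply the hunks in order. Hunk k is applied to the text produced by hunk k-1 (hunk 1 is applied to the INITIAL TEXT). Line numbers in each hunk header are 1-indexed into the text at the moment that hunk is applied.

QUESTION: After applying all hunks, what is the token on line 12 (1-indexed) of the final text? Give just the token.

Hunk 1: at line 9 remove [qhx] add [ooaj] -> 14 lines: pzgly jlvih hnn oga uyrdo iwtfb davha eah hrypk cic ooaj vbgry uefx tos
Hunk 2: at line 2 remove [hnn,oga,uyrdo] add [wndt] -> 12 lines: pzgly jlvih wndt iwtfb davha eah hrypk cic ooaj vbgry uefx tos
Hunk 3: at line 5 remove [hrypk] add [jthbu] -> 12 lines: pzgly jlvih wndt iwtfb davha eah jthbu cic ooaj vbgry uefx tos
Hunk 4: at line 8 remove [ooaj] add [yosqx] -> 12 lines: pzgly jlvih wndt iwtfb davha eah jthbu cic yosqx vbgry uefx tos
Hunk 5: at line 2 remove [wndt,iwtfb] add [bipg,imkcu,jplr] -> 13 lines: pzgly jlvih bipg imkcu jplr davha eah jthbu cic yosqx vbgry uefx tos
Hunk 6: at line 1 remove [bipg,imkcu,jplr] add [exnaf] -> 11 lines: pzgly jlvih exnaf davha eah jthbu cic yosqx vbgry uefx tos
Hunk 7: at line 6 remove [cic,yosqx] add [dzag,indow,vfm] -> 12 lines: pzgly jlvih exnaf davha eah jthbu dzag indow vfm vbgry uefx tos
Final line 12: tos

Answer: tos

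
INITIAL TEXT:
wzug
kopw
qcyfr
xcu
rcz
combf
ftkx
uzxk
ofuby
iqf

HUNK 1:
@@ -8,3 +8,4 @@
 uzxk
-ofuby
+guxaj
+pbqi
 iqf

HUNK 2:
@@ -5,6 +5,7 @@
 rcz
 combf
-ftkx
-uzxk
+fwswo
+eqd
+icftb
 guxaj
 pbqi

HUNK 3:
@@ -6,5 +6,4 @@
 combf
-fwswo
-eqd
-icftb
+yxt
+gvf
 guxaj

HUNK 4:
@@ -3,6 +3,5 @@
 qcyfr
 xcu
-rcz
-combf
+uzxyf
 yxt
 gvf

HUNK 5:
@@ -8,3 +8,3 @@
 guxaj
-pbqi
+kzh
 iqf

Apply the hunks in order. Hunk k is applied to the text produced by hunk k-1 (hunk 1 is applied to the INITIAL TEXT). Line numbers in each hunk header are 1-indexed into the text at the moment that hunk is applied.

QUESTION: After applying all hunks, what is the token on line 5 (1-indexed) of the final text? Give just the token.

Hunk 1: at line 8 remove [ofuby] add [guxaj,pbqi] -> 11 lines: wzug kopw qcyfr xcu rcz combf ftkx uzxk guxaj pbqi iqf
Hunk 2: at line 5 remove [ftkx,uzxk] add [fwswo,eqd,icftb] -> 12 lines: wzug kopw qcyfr xcu rcz combf fwswo eqd icftb guxaj pbqi iqf
Hunk 3: at line 6 remove [fwswo,eqd,icftb] add [yxt,gvf] -> 11 lines: wzug kopw qcyfr xcu rcz combf yxt gvf guxaj pbqi iqf
Hunk 4: at line 3 remove [rcz,combf] add [uzxyf] -> 10 lines: wzug kopw qcyfr xcu uzxyf yxt gvf guxaj pbqi iqf
Hunk 5: at line 8 remove [pbqi] add [kzh] -> 10 lines: wzug kopw qcyfr xcu uzxyf yxt gvf guxaj kzh iqf
Final line 5: uzxyf

Answer: uzxyf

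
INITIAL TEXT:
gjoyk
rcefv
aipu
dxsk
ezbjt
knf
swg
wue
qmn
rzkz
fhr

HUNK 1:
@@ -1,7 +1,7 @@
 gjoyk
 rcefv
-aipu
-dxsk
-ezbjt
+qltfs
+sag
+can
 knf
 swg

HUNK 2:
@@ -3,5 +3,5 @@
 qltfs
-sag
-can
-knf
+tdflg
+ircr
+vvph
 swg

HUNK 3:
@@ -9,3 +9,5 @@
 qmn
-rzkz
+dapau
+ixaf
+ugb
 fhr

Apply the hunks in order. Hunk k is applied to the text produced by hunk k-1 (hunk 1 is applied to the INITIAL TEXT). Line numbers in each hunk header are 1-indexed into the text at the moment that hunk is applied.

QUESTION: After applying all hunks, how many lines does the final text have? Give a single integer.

Hunk 1: at line 1 remove [aipu,dxsk,ezbjt] add [qltfs,sag,can] -> 11 lines: gjoyk rcefv qltfs sag can knf swg wue qmn rzkz fhr
Hunk 2: at line 3 remove [sag,can,knf] add [tdflg,ircr,vvph] -> 11 lines: gjoyk rcefv qltfs tdflg ircr vvph swg wue qmn rzkz fhr
Hunk 3: at line 9 remove [rzkz] add [dapau,ixaf,ugb] -> 13 lines: gjoyk rcefv qltfs tdflg ircr vvph swg wue qmn dapau ixaf ugb fhr
Final line count: 13

Answer: 13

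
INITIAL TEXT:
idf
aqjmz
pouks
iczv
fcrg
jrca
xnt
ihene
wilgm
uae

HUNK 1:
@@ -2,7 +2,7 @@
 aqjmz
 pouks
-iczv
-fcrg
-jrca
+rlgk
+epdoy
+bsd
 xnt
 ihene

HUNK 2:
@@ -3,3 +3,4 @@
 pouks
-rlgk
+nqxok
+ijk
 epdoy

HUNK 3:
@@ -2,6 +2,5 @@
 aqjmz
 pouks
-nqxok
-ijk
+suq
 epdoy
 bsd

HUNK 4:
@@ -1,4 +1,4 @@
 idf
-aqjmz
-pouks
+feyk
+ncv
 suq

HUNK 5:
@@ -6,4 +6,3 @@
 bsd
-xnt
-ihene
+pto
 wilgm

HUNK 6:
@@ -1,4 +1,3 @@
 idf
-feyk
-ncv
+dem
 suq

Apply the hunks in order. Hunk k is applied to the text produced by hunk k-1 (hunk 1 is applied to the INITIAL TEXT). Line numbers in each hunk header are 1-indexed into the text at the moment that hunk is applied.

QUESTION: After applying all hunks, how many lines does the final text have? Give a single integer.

Hunk 1: at line 2 remove [iczv,fcrg,jrca] add [rlgk,epdoy,bsd] -> 10 lines: idf aqjmz pouks rlgk epdoy bsd xnt ihene wilgm uae
Hunk 2: at line 3 remove [rlgk] add [nqxok,ijk] -> 11 lines: idf aqjmz pouks nqxok ijk epdoy bsd xnt ihene wilgm uae
Hunk 3: at line 2 remove [nqxok,ijk] add [suq] -> 10 lines: idf aqjmz pouks suq epdoy bsd xnt ihene wilgm uae
Hunk 4: at line 1 remove [aqjmz,pouks] add [feyk,ncv] -> 10 lines: idf feyk ncv suq epdoy bsd xnt ihene wilgm uae
Hunk 5: at line 6 remove [xnt,ihene] add [pto] -> 9 lines: idf feyk ncv suq epdoy bsd pto wilgm uae
Hunk 6: at line 1 remove [feyk,ncv] add [dem] -> 8 lines: idf dem suq epdoy bsd pto wilgm uae
Final line count: 8

Answer: 8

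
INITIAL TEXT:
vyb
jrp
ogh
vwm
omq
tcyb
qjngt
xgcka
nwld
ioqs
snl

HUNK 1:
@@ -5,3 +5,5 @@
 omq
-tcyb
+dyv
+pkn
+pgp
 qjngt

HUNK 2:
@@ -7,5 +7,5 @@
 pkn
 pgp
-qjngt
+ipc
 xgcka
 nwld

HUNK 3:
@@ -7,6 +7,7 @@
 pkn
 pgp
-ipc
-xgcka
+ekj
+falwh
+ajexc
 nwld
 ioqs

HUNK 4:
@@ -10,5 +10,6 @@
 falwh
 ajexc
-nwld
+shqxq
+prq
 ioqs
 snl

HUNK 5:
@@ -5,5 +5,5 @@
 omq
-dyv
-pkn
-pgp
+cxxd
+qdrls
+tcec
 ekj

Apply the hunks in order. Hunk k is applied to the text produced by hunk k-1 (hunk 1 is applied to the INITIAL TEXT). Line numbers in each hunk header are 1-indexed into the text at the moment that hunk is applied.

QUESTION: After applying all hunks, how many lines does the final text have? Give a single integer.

Hunk 1: at line 5 remove [tcyb] add [dyv,pkn,pgp] -> 13 lines: vyb jrp ogh vwm omq dyv pkn pgp qjngt xgcka nwld ioqs snl
Hunk 2: at line 7 remove [qjngt] add [ipc] -> 13 lines: vyb jrp ogh vwm omq dyv pkn pgp ipc xgcka nwld ioqs snl
Hunk 3: at line 7 remove [ipc,xgcka] add [ekj,falwh,ajexc] -> 14 lines: vyb jrp ogh vwm omq dyv pkn pgp ekj falwh ajexc nwld ioqs snl
Hunk 4: at line 10 remove [nwld] add [shqxq,prq] -> 15 lines: vyb jrp ogh vwm omq dyv pkn pgp ekj falwh ajexc shqxq prq ioqs snl
Hunk 5: at line 5 remove [dyv,pkn,pgp] add [cxxd,qdrls,tcec] -> 15 lines: vyb jrp ogh vwm omq cxxd qdrls tcec ekj falwh ajexc shqxq prq ioqs snl
Final line count: 15

Answer: 15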